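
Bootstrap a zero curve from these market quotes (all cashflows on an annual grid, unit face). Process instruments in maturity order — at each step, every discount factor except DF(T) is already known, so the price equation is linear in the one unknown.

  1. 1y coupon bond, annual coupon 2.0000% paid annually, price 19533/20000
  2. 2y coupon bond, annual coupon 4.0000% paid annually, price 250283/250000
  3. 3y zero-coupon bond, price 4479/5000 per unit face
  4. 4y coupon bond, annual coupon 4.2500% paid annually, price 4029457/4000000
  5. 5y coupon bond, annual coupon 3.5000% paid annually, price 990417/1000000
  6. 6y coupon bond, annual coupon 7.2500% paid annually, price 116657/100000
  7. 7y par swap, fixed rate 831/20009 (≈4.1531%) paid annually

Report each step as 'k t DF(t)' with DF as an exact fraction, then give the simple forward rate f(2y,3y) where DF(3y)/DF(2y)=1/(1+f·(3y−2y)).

step 1 [1y] bond c/1=1/50: DF=(19533/20000 − 1/50·(0))/(1+1/50) = 383/400 ≈ 0.957500
step 2 [2y] bond c/1=1/25: DF=(250283/250000 − 1/25·(0.957500))/(1+1/25) = 4629/5000 ≈ 0.925800
step 3 [3y] zero: DF = P = 4479/5000 ≈ 0.895800
step 4 [4y] bond c/1=17/400: DF=(4029457/4000000 − 17/400·(0.957500+0.925800+0.895800))/(1+17/400) = 853/1000 ≈ 0.853000
step 5 [5y] bond c/1=7/200: DF=(990417/1000000 − 7/200·(0.957500+0.925800+0.895800+0.853000))/(1+7/200) = 8341/10000 ≈ 0.834100
step 6 [6y] bond c/1=29/400: DF=(116657/100000 − 29/400·(0.957500+0.925800+0.895800+0.853000+0.834100))/(1+29/400) = 3929/5000 ≈ 0.785800
step 7 [7y] swap r/1=831/20009: DF=(1 − 831/20009·(0.957500+0.925800+0.895800+0.853000+0.834100+0.785800))/(1+831/20009) = 7507/10000 ≈ 0.750700

1 1 383/400
2 2 4629/5000
3 3 4479/5000
4 4 853/1000
5 5 8341/10000
6 6 3929/5000
7 7 7507/10000
f(2y,3y) = ((4629/5000)/(4479/5000) − 1)/(1) = 50/1493 ≈ 3.3490%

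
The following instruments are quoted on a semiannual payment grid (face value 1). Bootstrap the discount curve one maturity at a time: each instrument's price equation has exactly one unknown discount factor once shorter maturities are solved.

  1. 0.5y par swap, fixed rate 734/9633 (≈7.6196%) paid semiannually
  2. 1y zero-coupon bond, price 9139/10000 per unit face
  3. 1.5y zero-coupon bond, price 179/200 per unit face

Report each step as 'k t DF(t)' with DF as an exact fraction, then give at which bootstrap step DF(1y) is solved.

1 1/2 9633/10000
2 1 9139/10000
3 3/2 179/200
DF(1y) is solved at step 2

step 1 [0.5y] swap r/2=367/9633: DF=(1 − 367/9633·(0))/(1+367/9633) = 9633/10000 ≈ 0.963300
step 2 [1y] zero: DF = P = 9139/10000 ≈ 0.913900
step 3 [1.5y] zero: DF = P = 179/200 ≈ 0.895000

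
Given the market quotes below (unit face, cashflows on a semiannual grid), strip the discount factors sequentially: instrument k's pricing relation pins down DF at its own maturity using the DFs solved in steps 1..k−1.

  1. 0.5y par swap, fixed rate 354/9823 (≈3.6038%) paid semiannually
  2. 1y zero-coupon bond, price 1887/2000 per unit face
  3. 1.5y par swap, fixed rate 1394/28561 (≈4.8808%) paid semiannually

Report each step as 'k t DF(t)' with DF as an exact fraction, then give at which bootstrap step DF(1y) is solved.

1 1/2 9823/10000
2 1 1887/2000
3 3/2 9303/10000
DF(1y) is solved at step 2

step 1 [0.5y] swap r/2=177/9823: DF=(1 − 177/9823·(0))/(1+177/9823) = 9823/10000 ≈ 0.982300
step 2 [1y] zero: DF = P = 1887/2000 ≈ 0.943500
step 3 [1.5y] swap r/2=697/28561: DF=(1 − 697/28561·(0.982300+0.943500))/(1+697/28561) = 9303/10000 ≈ 0.930300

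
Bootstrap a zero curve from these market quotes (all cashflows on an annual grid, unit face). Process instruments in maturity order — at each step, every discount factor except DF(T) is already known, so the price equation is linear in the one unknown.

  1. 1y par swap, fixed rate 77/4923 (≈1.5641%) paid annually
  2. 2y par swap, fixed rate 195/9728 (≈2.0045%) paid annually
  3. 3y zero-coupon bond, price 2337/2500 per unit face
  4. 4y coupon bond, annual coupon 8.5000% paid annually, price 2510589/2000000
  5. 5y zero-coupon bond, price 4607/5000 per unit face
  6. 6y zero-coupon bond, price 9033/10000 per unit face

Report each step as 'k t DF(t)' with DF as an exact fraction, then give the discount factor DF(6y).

1 1 4923/5000
2 2 961/1000
3 3 2337/2500
4 4 9313/10000
5 5 4607/5000
6 6 9033/10000
DF(6y) = 9033/10000 ≈ 0.903300

step 1 [1y] swap r/1=77/4923: DF=(1 − 77/4923·(0))/(1+77/4923) = 4923/5000 ≈ 0.984600
step 2 [2y] swap r/1=195/9728: DF=(1 − 195/9728·(0.984600))/(1+195/9728) = 961/1000 ≈ 0.961000
step 3 [3y] zero: DF = P = 2337/2500 ≈ 0.934800
step 4 [4y] bond c/1=17/200: DF=(2510589/2000000 − 17/200·(0.984600+0.961000+0.934800))/(1+17/200) = 9313/10000 ≈ 0.931300
step 5 [5y] zero: DF = P = 4607/5000 ≈ 0.921400
step 6 [6y] zero: DF = P = 9033/10000 ≈ 0.903300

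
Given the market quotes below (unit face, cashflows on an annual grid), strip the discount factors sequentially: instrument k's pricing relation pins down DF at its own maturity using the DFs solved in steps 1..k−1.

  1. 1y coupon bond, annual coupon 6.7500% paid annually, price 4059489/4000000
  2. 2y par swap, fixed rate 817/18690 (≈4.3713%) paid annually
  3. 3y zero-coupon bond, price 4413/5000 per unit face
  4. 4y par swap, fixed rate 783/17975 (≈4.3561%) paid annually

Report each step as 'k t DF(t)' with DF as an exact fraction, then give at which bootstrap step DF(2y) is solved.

1 1 9507/10000
2 2 9183/10000
3 3 4413/5000
4 4 4217/5000
DF(2y) is solved at step 2

step 1 [1y] bond c/1=27/400: DF=(4059489/4000000 − 27/400·(0))/(1+27/400) = 9507/10000 ≈ 0.950700
step 2 [2y] swap r/1=817/18690: DF=(1 − 817/18690·(0.950700))/(1+817/18690) = 9183/10000 ≈ 0.918300
step 3 [3y] zero: DF = P = 4413/5000 ≈ 0.882600
step 4 [4y] swap r/1=783/17975: DF=(1 − 783/17975·(0.950700+0.918300+0.882600))/(1+783/17975) = 4217/5000 ≈ 0.843400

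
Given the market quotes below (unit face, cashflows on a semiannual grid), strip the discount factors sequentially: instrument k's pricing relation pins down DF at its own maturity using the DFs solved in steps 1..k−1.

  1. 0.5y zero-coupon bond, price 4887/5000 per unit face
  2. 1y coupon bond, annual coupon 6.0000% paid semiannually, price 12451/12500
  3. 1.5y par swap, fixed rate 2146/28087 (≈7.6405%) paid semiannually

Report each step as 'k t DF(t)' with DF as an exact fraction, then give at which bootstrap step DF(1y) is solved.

step 1 [0.5y] zero: DF = P = 4887/5000 ≈ 0.977400
step 2 [1y] bond c/2=3/100: DF=(12451/12500 − 3/100·(0.977400))/(1+3/100) = 4693/5000 ≈ 0.938600
step 3 [1.5y] swap r/2=1073/28087: DF=(1 − 1073/28087·(0.977400+0.938600))/(1+1073/28087) = 8927/10000 ≈ 0.892700

1 1/2 4887/5000
2 1 4693/5000
3 3/2 8927/10000
DF(1y) is solved at step 2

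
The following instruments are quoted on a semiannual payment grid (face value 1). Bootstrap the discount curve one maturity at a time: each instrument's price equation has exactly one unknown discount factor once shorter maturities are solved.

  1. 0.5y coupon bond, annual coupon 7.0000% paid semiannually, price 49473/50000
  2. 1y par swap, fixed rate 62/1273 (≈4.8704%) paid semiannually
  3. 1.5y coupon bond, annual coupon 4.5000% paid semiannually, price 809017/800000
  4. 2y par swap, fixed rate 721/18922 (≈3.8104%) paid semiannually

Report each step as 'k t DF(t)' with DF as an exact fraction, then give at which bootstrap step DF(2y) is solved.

step 1 [0.5y] bond c/2=7/200: DF=(49473/50000 − 7/200·(0))/(1+7/200) = 239/250 ≈ 0.956000
step 2 [1y] swap r/2=31/1273: DF=(1 − 31/1273·(0.956000))/(1+31/1273) = 1907/2000 ≈ 0.953500
step 3 [1.5y] bond c/2=9/400: DF=(809017/800000 − 9/400·(0.956000+0.953500))/(1+9/400) = 947/1000 ≈ 0.947000
step 4 [2y] swap r/2=721/37844: DF=(1 − 721/37844·(0.956000+0.953500+0.947000))/(1+721/37844) = 9279/10000 ≈ 0.927900

1 1/2 239/250
2 1 1907/2000
3 3/2 947/1000
4 2 9279/10000
DF(2y) is solved at step 4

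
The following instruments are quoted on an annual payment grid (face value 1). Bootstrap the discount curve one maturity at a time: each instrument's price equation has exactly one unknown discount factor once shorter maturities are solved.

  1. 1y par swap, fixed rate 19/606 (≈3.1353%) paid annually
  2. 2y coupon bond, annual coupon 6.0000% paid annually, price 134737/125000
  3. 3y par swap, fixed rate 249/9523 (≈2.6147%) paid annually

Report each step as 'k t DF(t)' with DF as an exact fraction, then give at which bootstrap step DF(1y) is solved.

1 1 606/625
2 2 481/500
3 3 9253/10000
DF(1y) is solved at step 1

step 1 [1y] swap r/1=19/606: DF=(1 − 19/606·(0))/(1+19/606) = 606/625 ≈ 0.969600
step 2 [2y] bond c/1=3/50: DF=(134737/125000 − 3/50·(0.969600))/(1+3/50) = 481/500 ≈ 0.962000
step 3 [3y] swap r/1=249/9523: DF=(1 − 249/9523·(0.969600+0.962000))/(1+249/9523) = 9253/10000 ≈ 0.925300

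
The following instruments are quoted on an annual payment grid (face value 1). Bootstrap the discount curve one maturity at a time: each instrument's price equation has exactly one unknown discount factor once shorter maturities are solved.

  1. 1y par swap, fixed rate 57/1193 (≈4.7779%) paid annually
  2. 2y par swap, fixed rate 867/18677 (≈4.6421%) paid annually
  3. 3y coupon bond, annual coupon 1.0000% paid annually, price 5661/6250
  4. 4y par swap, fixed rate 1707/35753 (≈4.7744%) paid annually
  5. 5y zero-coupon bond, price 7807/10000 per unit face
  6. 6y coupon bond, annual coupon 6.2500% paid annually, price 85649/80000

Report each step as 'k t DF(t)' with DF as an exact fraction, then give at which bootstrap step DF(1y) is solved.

step 1 [1y] swap r/1=57/1193: DF=(1 − 57/1193·(0))/(1+57/1193) = 1193/1250 ≈ 0.954400
step 2 [2y] swap r/1=867/18677: DF=(1 − 867/18677·(0.954400))/(1+867/18677) = 9133/10000 ≈ 0.913300
step 3 [3y] bond c/1=1/100: DF=(5661/6250 − 1/100·(0.954400+0.913300))/(1+1/100) = 8783/10000 ≈ 0.878300
step 4 [4y] swap r/1=1707/35753: DF=(1 − 1707/35753·(0.954400+0.913300+0.878300))/(1+1707/35753) = 8293/10000 ≈ 0.829300
step 5 [5y] zero: DF = P = 7807/10000 ≈ 0.780700
step 6 [6y] bond c/1=1/16: DF=(85649/80000 − 1/16·(0.954400+0.913300+0.878300+0.829300+0.780700))/(1+1/16) = 3757/5000 ≈ 0.751400

1 1 1193/1250
2 2 9133/10000
3 3 8783/10000
4 4 8293/10000
5 5 7807/10000
6 6 3757/5000
DF(1y) is solved at step 1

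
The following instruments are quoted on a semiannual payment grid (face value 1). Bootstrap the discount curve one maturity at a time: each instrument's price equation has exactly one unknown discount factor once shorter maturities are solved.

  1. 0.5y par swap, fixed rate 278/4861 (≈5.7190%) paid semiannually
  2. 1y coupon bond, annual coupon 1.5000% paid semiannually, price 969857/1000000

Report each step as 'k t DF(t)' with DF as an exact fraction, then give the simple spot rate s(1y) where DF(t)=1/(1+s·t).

1 1/2 4861/5000
2 1 4777/5000
s(1y) = (1/(4777/5000) − 1)/(1) = 223/4777 ≈ 4.6682%

step 1 [0.5y] swap r/2=139/4861: DF=(1 − 139/4861·(0))/(1+139/4861) = 4861/5000 ≈ 0.972200
step 2 [1y] bond c/2=3/400: DF=(969857/1000000 − 3/400·(0.972200))/(1+3/400) = 4777/5000 ≈ 0.955400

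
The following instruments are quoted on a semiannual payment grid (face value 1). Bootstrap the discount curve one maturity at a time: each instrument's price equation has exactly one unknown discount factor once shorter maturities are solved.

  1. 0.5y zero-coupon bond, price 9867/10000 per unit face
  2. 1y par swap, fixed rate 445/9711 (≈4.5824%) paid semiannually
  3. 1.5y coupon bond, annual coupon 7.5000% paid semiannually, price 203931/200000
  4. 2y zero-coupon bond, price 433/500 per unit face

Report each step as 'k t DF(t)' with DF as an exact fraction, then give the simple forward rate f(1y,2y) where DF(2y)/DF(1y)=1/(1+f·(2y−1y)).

1 1/2 9867/10000
2 1 1911/2000
3 3/2 4563/5000
4 2 433/500
f(1y,2y) = ((1911/2000)/(433/500) − 1)/(1) = 179/1732 ≈ 10.3349%

step 1 [0.5y] zero: DF = P = 9867/10000 ≈ 0.986700
step 2 [1y] swap r/2=445/19422: DF=(1 − 445/19422·(0.986700))/(1+445/19422) = 1911/2000 ≈ 0.955500
step 3 [1.5y] bond c/2=3/80: DF=(203931/200000 − 3/80·(0.986700+0.955500))/(1+3/80) = 4563/5000 ≈ 0.912600
step 4 [2y] zero: DF = P = 433/500 ≈ 0.866000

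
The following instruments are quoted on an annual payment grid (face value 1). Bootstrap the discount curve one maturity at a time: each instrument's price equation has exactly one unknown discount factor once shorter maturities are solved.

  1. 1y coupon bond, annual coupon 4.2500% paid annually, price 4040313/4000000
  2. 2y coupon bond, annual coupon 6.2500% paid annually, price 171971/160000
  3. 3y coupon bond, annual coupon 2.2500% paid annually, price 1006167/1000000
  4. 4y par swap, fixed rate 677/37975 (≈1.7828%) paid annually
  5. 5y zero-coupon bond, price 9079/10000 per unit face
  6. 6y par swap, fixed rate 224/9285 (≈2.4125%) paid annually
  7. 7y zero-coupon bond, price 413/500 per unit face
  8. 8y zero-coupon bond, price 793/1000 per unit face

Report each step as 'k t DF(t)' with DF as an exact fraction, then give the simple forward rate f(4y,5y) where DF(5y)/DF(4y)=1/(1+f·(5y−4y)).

1 1 9689/10000
2 2 4773/5000
3 3 9417/10000
4 4 9323/10000
5 5 9079/10000
6 6 541/625
7 7 413/500
8 8 793/1000
f(4y,5y) = ((9323/10000)/(9079/10000) − 1)/(1) = 244/9079 ≈ 2.6875%

step 1 [1y] bond c/1=17/400: DF=(4040313/4000000 − 17/400·(0))/(1+17/400) = 9689/10000 ≈ 0.968900
step 2 [2y] bond c/1=1/16: DF=(171971/160000 − 1/16·(0.968900))/(1+1/16) = 4773/5000 ≈ 0.954600
step 3 [3y] bond c/1=9/400: DF=(1006167/1000000 − 9/400·(0.968900+0.954600))/(1+9/400) = 9417/10000 ≈ 0.941700
step 4 [4y] swap r/1=677/37975: DF=(1 − 677/37975·(0.968900+0.954600+0.941700))/(1+677/37975) = 9323/10000 ≈ 0.932300
step 5 [5y] zero: DF = P = 9079/10000 ≈ 0.907900
step 6 [6y] swap r/1=224/9285: DF=(1 − 224/9285·(0.968900+0.954600+0.941700+0.932300+0.907900))/(1+224/9285) = 541/625 ≈ 0.865600
step 7 [7y] zero: DF = P = 413/500 ≈ 0.826000
step 8 [8y] zero: DF = P = 793/1000 ≈ 0.793000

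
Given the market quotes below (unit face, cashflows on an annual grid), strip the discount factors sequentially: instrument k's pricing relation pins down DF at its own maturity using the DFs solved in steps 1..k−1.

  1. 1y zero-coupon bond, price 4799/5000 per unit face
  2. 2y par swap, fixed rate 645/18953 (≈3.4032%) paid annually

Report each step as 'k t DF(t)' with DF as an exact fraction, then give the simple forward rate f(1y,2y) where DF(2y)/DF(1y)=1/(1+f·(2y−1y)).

1 1 4799/5000
2 2 1871/2000
f(1y,2y) = ((4799/5000)/(1871/2000) − 1)/(1) = 243/9355 ≈ 2.5975%

step 1 [1y] zero: DF = P = 4799/5000 ≈ 0.959800
step 2 [2y] swap r/1=645/18953: DF=(1 − 645/18953·(0.959800))/(1+645/18953) = 1871/2000 ≈ 0.935500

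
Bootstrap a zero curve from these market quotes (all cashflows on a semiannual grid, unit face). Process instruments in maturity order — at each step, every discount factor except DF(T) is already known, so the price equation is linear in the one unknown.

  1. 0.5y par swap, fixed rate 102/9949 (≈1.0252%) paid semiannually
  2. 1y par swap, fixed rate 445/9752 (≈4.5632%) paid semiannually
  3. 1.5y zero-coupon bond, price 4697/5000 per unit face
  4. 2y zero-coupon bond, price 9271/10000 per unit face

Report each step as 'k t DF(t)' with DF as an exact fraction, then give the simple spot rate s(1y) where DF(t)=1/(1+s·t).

step 1 [0.5y] swap r/2=51/9949: DF=(1 − 51/9949·(0))/(1+51/9949) = 9949/10000 ≈ 0.994900
step 2 [1y] swap r/2=445/19504: DF=(1 − 445/19504·(0.994900))/(1+445/19504) = 1911/2000 ≈ 0.955500
step 3 [1.5y] zero: DF = P = 4697/5000 ≈ 0.939400
step 4 [2y] zero: DF = P = 9271/10000 ≈ 0.927100

1 1/2 9949/10000
2 1 1911/2000
3 3/2 4697/5000
4 2 9271/10000
s(1y) = (1/(1911/2000) − 1)/(1) = 89/1911 ≈ 4.6572%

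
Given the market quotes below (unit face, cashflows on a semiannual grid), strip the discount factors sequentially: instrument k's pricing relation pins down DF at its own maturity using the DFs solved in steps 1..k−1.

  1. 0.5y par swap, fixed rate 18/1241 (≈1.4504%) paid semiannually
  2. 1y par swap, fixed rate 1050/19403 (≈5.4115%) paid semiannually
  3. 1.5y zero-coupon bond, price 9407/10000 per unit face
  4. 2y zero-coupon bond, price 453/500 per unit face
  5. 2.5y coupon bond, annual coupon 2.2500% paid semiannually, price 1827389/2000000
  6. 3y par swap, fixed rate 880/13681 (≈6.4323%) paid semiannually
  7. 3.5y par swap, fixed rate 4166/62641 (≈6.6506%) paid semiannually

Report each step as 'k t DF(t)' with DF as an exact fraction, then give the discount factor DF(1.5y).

step 1 [0.5y] swap r/2=9/1241: DF=(1 − 9/1241·(0))/(1+9/1241) = 1241/1250 ≈ 0.992800
step 2 [1y] swap r/2=525/19403: DF=(1 − 525/19403·(0.992800))/(1+525/19403) = 379/400 ≈ 0.947500
step 3 [1.5y] zero: DF = P = 9407/10000 ≈ 0.940700
step 4 [2y] zero: DF = P = 453/500 ≈ 0.906000
step 5 [2.5y] bond c/2=9/800: DF=(1827389/2000000 − 9/800·(0.992800+0.947500+0.940700+0.906000))/(1+9/800) = 4307/5000 ≈ 0.861400
step 6 [3y] swap r/2=440/13681: DF=(1 − 440/13681·(0.992800+0.947500+0.940700+0.906000+0.861400))/(1+440/13681) = 103/125 ≈ 0.824000
step 7 [3.5y] swap r/2=2083/62641: DF=(1 − 2083/62641·(0.992800+0.947500+0.940700+0.906000+0.861400+0.824000))/(1+2083/62641) = 7917/10000 ≈ 0.791700

1 1/2 1241/1250
2 1 379/400
3 3/2 9407/10000
4 2 453/500
5 5/2 4307/5000
6 3 103/125
7 7/2 7917/10000
DF(1.5y) = 9407/10000 ≈ 0.940700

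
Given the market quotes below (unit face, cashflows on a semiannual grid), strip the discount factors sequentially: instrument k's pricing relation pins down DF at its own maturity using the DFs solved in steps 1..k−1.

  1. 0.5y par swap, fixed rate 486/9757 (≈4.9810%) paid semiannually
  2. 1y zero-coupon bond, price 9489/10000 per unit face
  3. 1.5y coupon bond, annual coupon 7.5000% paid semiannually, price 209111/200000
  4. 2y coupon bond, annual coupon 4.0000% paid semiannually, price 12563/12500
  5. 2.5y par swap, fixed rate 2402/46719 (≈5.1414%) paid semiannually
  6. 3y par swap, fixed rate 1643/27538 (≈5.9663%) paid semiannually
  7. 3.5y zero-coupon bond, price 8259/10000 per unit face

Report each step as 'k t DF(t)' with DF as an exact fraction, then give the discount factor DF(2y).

step 1 [0.5y] swap r/2=243/9757: DF=(1 − 243/9757·(0))/(1+243/9757) = 9757/10000 ≈ 0.975700
step 2 [1y] zero: DF = P = 9489/10000 ≈ 0.948900
step 3 [1.5y] bond c/2=3/80: DF=(209111/200000 − 3/80·(0.975700+0.948900))/(1+3/80) = 4691/5000 ≈ 0.938200
step 4 [2y] bond c/2=1/50: DF=(12563/12500 − 1/50·(0.975700+0.948900+0.938200))/(1+1/50) = 2323/2500 ≈ 0.929200
step 5 [2.5y] swap r/2=1201/46719: DF=(1 − 1201/46719·(0.975700+0.948900+0.938200+0.929200))/(1+1201/46719) = 8799/10000 ≈ 0.879900
step 6 [3y] swap r/2=1643/55076: DF=(1 − 1643/55076·(0.975700+0.948900+0.938200+0.929200+0.879900))/(1+1643/55076) = 8357/10000 ≈ 0.835700
step 7 [3.5y] zero: DF = P = 8259/10000 ≈ 0.825900

1 1/2 9757/10000
2 1 9489/10000
3 3/2 4691/5000
4 2 2323/2500
5 5/2 8799/10000
6 3 8357/10000
7 7/2 8259/10000
DF(2y) = 2323/2500 ≈ 0.929200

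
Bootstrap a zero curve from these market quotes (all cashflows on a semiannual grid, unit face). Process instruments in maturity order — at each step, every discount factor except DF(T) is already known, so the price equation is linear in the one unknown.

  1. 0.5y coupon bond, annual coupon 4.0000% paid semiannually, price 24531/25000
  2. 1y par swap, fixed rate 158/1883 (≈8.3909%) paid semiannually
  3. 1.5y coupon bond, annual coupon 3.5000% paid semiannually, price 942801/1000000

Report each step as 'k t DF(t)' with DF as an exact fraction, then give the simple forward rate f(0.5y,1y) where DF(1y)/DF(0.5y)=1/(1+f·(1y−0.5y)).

1 1/2 481/500
2 1 921/1000
3 3/2 4471/5000
f(0.5y,1y) = ((481/500)/(921/1000) − 1)/(1/2) = 82/921 ≈ 8.9034%

step 1 [0.5y] bond c/2=1/50: DF=(24531/25000 − 1/50·(0))/(1+1/50) = 481/500 ≈ 0.962000
step 2 [1y] swap r/2=79/1883: DF=(1 − 79/1883·(0.962000))/(1+79/1883) = 921/1000 ≈ 0.921000
step 3 [1.5y] bond c/2=7/400: DF=(942801/1000000 − 7/400·(0.962000+0.921000))/(1+7/400) = 4471/5000 ≈ 0.894200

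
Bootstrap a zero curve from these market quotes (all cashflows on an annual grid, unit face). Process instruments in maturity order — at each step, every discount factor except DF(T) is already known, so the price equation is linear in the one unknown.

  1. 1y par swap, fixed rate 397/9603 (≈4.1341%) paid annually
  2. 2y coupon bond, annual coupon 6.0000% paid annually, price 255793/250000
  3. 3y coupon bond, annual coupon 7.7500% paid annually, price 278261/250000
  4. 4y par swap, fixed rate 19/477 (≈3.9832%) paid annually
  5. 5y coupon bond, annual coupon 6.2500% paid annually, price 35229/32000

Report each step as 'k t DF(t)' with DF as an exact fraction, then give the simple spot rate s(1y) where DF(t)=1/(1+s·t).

step 1 [1y] swap r/1=397/9603: DF=(1 − 397/9603·(0))/(1+397/9603) = 9603/10000 ≈ 0.960300
step 2 [2y] bond c/1=3/50: DF=(255793/250000 − 3/50·(0.960300))/(1+3/50) = 9109/10000 ≈ 0.910900
step 3 [3y] bond c/1=31/400: DF=(278261/250000 − 31/400·(0.960300+0.910900))/(1+31/400) = 1123/1250 ≈ 0.898400
step 4 [4y] swap r/1=19/477: DF=(1 − 19/477·(0.960300+0.910900+0.898400))/(1+19/477) = 2139/2500 ≈ 0.855600
step 5 [5y] bond c/1=1/16: DF=(35229/32000 − 1/16·(0.960300+0.910900+0.898400+0.855600))/(1+1/16) = 8229/10000 ≈ 0.822900

1 1 9603/10000
2 2 9109/10000
3 3 1123/1250
4 4 2139/2500
5 5 8229/10000
s(1y) = (1/(9603/10000) − 1)/(1) = 397/9603 ≈ 4.1341%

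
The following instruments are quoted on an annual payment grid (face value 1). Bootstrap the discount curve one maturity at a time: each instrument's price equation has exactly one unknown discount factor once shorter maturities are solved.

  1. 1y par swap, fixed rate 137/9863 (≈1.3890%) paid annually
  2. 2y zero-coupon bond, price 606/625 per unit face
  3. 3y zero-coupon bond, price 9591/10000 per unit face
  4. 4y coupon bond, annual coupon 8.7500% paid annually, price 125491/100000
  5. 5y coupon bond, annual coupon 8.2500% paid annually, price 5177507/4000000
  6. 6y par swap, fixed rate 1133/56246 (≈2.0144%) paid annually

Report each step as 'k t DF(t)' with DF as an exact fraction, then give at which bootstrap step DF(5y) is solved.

1 1 9863/10000
2 2 606/625
3 3 9591/10000
4 4 4597/5000
5 5 1807/2000
6 6 8867/10000
DF(5y) is solved at step 5

step 1 [1y] swap r/1=137/9863: DF=(1 − 137/9863·(0))/(1+137/9863) = 9863/10000 ≈ 0.986300
step 2 [2y] zero: DF = P = 606/625 ≈ 0.969600
step 3 [3y] zero: DF = P = 9591/10000 ≈ 0.959100
step 4 [4y] bond c/1=7/80: DF=(125491/100000 − 7/80·(0.986300+0.969600+0.959100))/(1+7/80) = 4597/5000 ≈ 0.919400
step 5 [5y] bond c/1=33/400: DF=(5177507/4000000 − 33/400·(0.986300+0.969600+0.959100+0.919400))/(1+33/400) = 1807/2000 ≈ 0.903500
step 6 [6y] swap r/1=1133/56246: DF=(1 − 1133/56246·(0.986300+0.969600+0.959100+0.919400+0.903500))/(1+1133/56246) = 8867/10000 ≈ 0.886700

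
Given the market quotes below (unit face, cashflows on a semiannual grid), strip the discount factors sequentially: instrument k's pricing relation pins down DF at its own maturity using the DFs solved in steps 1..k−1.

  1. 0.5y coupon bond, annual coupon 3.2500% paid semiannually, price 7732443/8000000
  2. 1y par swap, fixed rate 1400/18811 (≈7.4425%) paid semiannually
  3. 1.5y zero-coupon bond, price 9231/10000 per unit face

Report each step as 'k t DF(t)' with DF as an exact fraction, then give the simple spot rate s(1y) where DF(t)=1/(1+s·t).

1 1/2 9511/10000
2 1 93/100
3 3/2 9231/10000
s(1y) = (1/(93/100) − 1)/(1) = 7/93 ≈ 7.5269%

step 1 [0.5y] bond c/2=13/800: DF=(7732443/8000000 − 13/800·(0))/(1+13/800) = 9511/10000 ≈ 0.951100
step 2 [1y] swap r/2=700/18811: DF=(1 − 700/18811·(0.951100))/(1+700/18811) = 93/100 ≈ 0.930000
step 3 [1.5y] zero: DF = P = 9231/10000 ≈ 0.923100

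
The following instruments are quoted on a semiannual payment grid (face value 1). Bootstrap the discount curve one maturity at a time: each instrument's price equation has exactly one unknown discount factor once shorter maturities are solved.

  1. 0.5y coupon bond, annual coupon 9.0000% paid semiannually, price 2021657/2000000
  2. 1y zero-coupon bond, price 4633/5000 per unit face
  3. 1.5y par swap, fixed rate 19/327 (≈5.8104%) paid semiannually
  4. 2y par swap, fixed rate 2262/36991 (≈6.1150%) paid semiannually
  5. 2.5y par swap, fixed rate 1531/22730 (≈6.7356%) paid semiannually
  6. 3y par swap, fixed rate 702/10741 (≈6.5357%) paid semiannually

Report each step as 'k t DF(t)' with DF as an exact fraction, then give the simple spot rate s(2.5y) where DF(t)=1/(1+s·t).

1 1/2 9673/10000
2 1 4633/5000
3 3/2 9183/10000
4 2 8869/10000
5 5/2 8469/10000
6 3 1649/2000
s(2.5y) = (1/(8469/10000) − 1)/(5/2) = 3062/42345 ≈ 7.2311%

step 1 [0.5y] bond c/2=9/200: DF=(2021657/2000000 − 9/200·(0))/(1+9/200) = 9673/10000 ≈ 0.967300
step 2 [1y] zero: DF = P = 4633/5000 ≈ 0.926600
step 3 [1.5y] swap r/2=19/654: DF=(1 − 19/654·(0.967300+0.926600))/(1+19/654) = 9183/10000 ≈ 0.918300
step 4 [2y] swap r/2=1131/36991: DF=(1 − 1131/36991·(0.967300+0.926600+0.918300))/(1+1131/36991) = 8869/10000 ≈ 0.886900
step 5 [2.5y] swap r/2=1531/45460: DF=(1 − 1531/45460·(0.967300+0.926600+0.918300+0.886900))/(1+1531/45460) = 8469/10000 ≈ 0.846900
step 6 [3y] swap r/2=351/10741: DF=(1 − 351/10741·(0.967300+0.926600+0.918300+0.886900+0.846900))/(1+351/10741) = 1649/2000 ≈ 0.824500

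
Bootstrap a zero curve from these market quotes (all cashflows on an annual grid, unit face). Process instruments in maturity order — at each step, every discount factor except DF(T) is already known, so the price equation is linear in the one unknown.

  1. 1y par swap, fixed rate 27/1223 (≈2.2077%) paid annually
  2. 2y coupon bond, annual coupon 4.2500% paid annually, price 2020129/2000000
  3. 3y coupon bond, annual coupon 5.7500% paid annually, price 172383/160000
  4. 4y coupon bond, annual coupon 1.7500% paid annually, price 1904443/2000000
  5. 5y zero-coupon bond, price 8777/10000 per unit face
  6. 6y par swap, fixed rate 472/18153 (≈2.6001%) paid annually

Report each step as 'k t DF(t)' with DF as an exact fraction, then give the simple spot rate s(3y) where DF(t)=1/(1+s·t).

step 1 [1y] swap r/1=27/1223: DF=(1 − 27/1223·(0))/(1+27/1223) = 1223/1250 ≈ 0.978400
step 2 [2y] bond c/1=17/400: DF=(2020129/2000000 − 17/400·(0.978400))/(1+17/400) = 929/1000 ≈ 0.929000
step 3 [3y] bond c/1=23/400: DF=(172383/160000 − 23/400·(0.978400+0.929000))/(1+23/400) = 9151/10000 ≈ 0.915100
step 4 [4y] bond c/1=7/400: DF=(1904443/2000000 − 7/400·(0.978400+0.929000+0.915100))/(1+7/400) = 8873/10000 ≈ 0.887300
step 5 [5y] zero: DF = P = 8777/10000 ≈ 0.877700
step 6 [6y] swap r/1=472/18153: DF=(1 − 472/18153·(0.978400+0.929000+0.915100+0.887300+0.877700))/(1+472/18153) = 1073/1250 ≈ 0.858400

1 1 1223/1250
2 2 929/1000
3 3 9151/10000
4 4 8873/10000
5 5 8777/10000
6 6 1073/1250
s(3y) = (1/(9151/10000) − 1)/(3) = 283/9151 ≈ 3.0926%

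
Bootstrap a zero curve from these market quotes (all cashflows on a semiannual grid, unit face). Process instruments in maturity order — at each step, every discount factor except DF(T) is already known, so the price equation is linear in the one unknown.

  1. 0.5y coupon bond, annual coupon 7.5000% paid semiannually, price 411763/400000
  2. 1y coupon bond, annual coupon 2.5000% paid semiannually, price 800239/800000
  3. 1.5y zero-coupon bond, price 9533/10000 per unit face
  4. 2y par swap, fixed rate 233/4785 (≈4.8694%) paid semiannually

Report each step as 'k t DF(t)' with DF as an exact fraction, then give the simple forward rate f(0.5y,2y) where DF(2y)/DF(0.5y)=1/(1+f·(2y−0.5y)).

step 1 [0.5y] bond c/2=3/80: DF=(411763/400000 − 3/80·(0))/(1+3/80) = 4961/5000 ≈ 0.992200
step 2 [1y] bond c/2=1/80: DF=(800239/800000 − 1/80·(0.992200))/(1+1/80) = 9757/10000 ≈ 0.975700
step 3 [1.5y] zero: DF = P = 9533/10000 ≈ 0.953300
step 4 [2y] swap r/2=233/9570: DF=(1 − 233/9570·(0.992200+0.975700+0.953300))/(1+233/9570) = 2267/2500 ≈ 0.906800

1 1/2 4961/5000
2 1 9757/10000
3 3/2 9533/10000
4 2 2267/2500
f(0.5y,2y) = ((4961/5000)/(2267/2500) − 1)/(3/2) = 427/6801 ≈ 6.2785%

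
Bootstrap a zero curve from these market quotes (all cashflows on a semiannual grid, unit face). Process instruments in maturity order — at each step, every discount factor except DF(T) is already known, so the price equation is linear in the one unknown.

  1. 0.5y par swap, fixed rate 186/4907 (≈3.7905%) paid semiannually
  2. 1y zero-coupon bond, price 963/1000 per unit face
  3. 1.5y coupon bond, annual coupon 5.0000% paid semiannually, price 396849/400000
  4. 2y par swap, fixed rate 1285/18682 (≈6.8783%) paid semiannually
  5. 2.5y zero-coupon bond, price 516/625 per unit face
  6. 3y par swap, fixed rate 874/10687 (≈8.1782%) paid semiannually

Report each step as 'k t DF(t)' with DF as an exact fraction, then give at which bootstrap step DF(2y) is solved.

step 1 [0.5y] swap r/2=93/4907: DF=(1 − 93/4907·(0))/(1+93/4907) = 4907/5000 ≈ 0.981400
step 2 [1y] zero: DF = P = 963/1000 ≈ 0.963000
step 3 [1.5y] bond c/2=1/40: DF=(396849/400000 − 1/40·(0.981400+0.963000))/(1+1/40) = 1841/2000 ≈ 0.920500
step 4 [2y] swap r/2=1285/37364: DF=(1 − 1285/37364·(0.981400+0.963000+0.920500))/(1+1285/37364) = 1743/2000 ≈ 0.871500
step 5 [2.5y] zero: DF = P = 516/625 ≈ 0.825600
step 6 [3y] swap r/2=437/10687: DF=(1 − 437/10687·(0.981400+0.963000+0.920500+0.871500+0.825600))/(1+437/10687) = 1563/2000 ≈ 0.781500

1 1/2 4907/5000
2 1 963/1000
3 3/2 1841/2000
4 2 1743/2000
5 5/2 516/625
6 3 1563/2000
DF(2y) is solved at step 4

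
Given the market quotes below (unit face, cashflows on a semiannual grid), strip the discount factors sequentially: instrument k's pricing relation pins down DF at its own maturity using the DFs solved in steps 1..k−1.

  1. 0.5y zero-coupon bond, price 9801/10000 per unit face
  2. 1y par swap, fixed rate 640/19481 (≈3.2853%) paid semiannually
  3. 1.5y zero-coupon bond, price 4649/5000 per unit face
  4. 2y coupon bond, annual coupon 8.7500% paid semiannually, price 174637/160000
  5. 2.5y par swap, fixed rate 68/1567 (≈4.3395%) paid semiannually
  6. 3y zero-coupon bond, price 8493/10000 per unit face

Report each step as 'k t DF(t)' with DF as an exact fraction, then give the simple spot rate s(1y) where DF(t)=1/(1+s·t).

step 1 [0.5y] zero: DF = P = 9801/10000 ≈ 0.980100
step 2 [1y] swap r/2=320/19481: DF=(1 − 320/19481·(0.980100))/(1+320/19481) = 121/125 ≈ 0.968000
step 3 [1.5y] zero: DF = P = 4649/5000 ≈ 0.929800
step 4 [2y] bond c/2=7/160: DF=(174637/160000 − 7/160·(0.980100+0.968000+0.929800))/(1+7/160) = 9251/10000 ≈ 0.925100
step 5 [2.5y] swap r/2=34/1567: DF=(1 − 34/1567·(0.980100+0.968000+0.929800+0.925100))/(1+34/1567) = 449/500 ≈ 0.898000
step 6 [3y] zero: DF = P = 8493/10000 ≈ 0.849300

1 1/2 9801/10000
2 1 121/125
3 3/2 4649/5000
4 2 9251/10000
5 5/2 449/500
6 3 8493/10000
s(1y) = (1/(121/125) − 1)/(1) = 4/121 ≈ 3.3058%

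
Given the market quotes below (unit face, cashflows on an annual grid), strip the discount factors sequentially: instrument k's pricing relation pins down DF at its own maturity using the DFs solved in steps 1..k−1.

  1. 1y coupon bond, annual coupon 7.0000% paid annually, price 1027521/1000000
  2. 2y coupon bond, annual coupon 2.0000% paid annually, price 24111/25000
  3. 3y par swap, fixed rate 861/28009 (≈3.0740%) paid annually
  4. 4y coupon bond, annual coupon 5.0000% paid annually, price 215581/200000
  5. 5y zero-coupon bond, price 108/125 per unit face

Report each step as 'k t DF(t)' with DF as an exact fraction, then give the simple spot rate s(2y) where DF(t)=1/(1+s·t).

1 1 9603/10000
2 2 9267/10000
3 3 9139/10000
4 4 2233/2500
5 5 108/125
s(2y) = (1/(9267/10000) − 1)/(2) = 733/18534 ≈ 3.9549%

step 1 [1y] bond c/1=7/100: DF=(1027521/1000000 − 7/100·(0))/(1+7/100) = 9603/10000 ≈ 0.960300
step 2 [2y] bond c/1=1/50: DF=(24111/25000 − 1/50·(0.960300))/(1+1/50) = 9267/10000 ≈ 0.926700
step 3 [3y] swap r/1=861/28009: DF=(1 − 861/28009·(0.960300+0.926700))/(1+861/28009) = 9139/10000 ≈ 0.913900
step 4 [4y] bond c/1=1/20: DF=(215581/200000 − 1/20·(0.960300+0.926700+0.913900))/(1+1/20) = 2233/2500 ≈ 0.893200
step 5 [5y] zero: DF = P = 108/125 ≈ 0.864000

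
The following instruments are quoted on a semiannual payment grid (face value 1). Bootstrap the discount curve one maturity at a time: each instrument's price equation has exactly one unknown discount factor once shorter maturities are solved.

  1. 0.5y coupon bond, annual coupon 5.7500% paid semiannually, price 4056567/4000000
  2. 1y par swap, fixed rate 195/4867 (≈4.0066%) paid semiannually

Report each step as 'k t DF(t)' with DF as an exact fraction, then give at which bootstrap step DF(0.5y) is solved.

1 1/2 4929/5000
2 1 961/1000
DF(0.5y) is solved at step 1

step 1 [0.5y] bond c/2=23/800: DF=(4056567/4000000 − 23/800·(0))/(1+23/800) = 4929/5000 ≈ 0.985800
step 2 [1y] swap r/2=195/9734: DF=(1 − 195/9734·(0.985800))/(1+195/9734) = 961/1000 ≈ 0.961000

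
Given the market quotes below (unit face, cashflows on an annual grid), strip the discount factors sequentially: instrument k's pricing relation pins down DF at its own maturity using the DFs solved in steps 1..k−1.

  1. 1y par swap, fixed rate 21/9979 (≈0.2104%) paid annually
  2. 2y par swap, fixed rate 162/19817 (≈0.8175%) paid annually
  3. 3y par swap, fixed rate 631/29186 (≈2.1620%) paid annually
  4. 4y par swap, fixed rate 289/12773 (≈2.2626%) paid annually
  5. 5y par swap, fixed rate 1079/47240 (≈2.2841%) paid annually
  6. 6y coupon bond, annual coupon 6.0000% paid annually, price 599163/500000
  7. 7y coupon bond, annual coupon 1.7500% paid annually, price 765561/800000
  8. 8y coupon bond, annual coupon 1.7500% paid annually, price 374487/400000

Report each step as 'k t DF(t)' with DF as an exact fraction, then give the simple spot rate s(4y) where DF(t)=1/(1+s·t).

step 1 [1y] swap r/1=21/9979: DF=(1 − 21/9979·(0))/(1+21/9979) = 9979/10000 ≈ 0.997900
step 2 [2y] swap r/1=162/19817: DF=(1 − 162/19817·(0.997900))/(1+162/19817) = 4919/5000 ≈ 0.983800
step 3 [3y] swap r/1=631/29186: DF=(1 − 631/29186·(0.997900+0.983800))/(1+631/29186) = 9369/10000 ≈ 0.936900
step 4 [4y] swap r/1=289/12773: DF=(1 − 289/12773·(0.997900+0.983800+0.936900))/(1+289/12773) = 9133/10000 ≈ 0.913300
step 5 [5y] swap r/1=1079/47240: DF=(1 − 1079/47240·(0.997900+0.983800+0.936900+0.913300))/(1+1079/47240) = 8921/10000 ≈ 0.892100
step 6 [6y] bond c/1=3/50: DF=(599163/500000 − 3/50·(0.997900+0.983800+0.936900+0.913300+0.892100))/(1+3/50) = 8631/10000 ≈ 0.863100
step 7 [7y] bond c/1=7/400: DF=(765561/800000 − 7/400·(0.997900+0.983800+0.936900+0.913300+0.892100+0.863100))/(1+7/400) = 2111/2500 ≈ 0.844400
step 8 [8y] bond c/1=7/400: DF=(374487/400000 − 7/400·(0.997900+0.983800+0.936900+0.913300+0.892100+0.863100+0.844400))/(1+7/400) = 1619/2000 ≈ 0.809500

1 1 9979/10000
2 2 4919/5000
3 3 9369/10000
4 4 9133/10000
5 5 8921/10000
6 6 8631/10000
7 7 2111/2500
8 8 1619/2000
s(4y) = (1/(9133/10000) − 1)/(4) = 867/36532 ≈ 2.3733%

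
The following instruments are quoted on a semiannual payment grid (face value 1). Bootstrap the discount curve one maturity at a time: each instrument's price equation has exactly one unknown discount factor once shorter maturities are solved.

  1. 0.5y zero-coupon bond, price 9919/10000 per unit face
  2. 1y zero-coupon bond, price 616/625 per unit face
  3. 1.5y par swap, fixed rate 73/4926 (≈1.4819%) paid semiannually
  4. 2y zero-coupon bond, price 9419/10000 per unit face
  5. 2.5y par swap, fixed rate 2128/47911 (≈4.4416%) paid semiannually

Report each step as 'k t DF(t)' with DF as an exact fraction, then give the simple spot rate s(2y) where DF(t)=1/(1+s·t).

step 1 [0.5y] zero: DF = P = 9919/10000 ≈ 0.991900
step 2 [1y] zero: DF = P = 616/625 ≈ 0.985600
step 3 [1.5y] swap r/2=73/9852: DF=(1 − 73/9852·(0.991900+0.985600))/(1+73/9852) = 9781/10000 ≈ 0.978100
step 4 [2y] zero: DF = P = 9419/10000 ≈ 0.941900
step 5 [2.5y] swap r/2=1064/47911: DF=(1 − 1064/47911·(0.991900+0.985600+0.978100+0.941900))/(1+1064/47911) = 1117/1250 ≈ 0.893600

1 1/2 9919/10000
2 1 616/625
3 3/2 9781/10000
4 2 9419/10000
5 5/2 1117/1250
s(2y) = (1/(9419/10000) − 1)/(2) = 581/18838 ≈ 3.0842%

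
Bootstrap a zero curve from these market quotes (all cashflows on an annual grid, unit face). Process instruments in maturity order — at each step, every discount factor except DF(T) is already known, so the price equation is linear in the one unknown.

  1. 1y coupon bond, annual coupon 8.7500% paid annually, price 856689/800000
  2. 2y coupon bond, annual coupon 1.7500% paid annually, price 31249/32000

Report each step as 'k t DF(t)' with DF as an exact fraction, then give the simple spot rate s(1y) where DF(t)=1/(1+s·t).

step 1 [1y] bond c/1=7/80: DF=(856689/800000 − 7/80·(0))/(1+7/80) = 9847/10000 ≈ 0.984700
step 2 [2y] bond c/1=7/400: DF=(31249/32000 − 7/400·(0.984700))/(1+7/400) = 2357/2500 ≈ 0.942800

1 1 9847/10000
2 2 2357/2500
s(1y) = (1/(9847/10000) − 1)/(1) = 153/9847 ≈ 1.5538%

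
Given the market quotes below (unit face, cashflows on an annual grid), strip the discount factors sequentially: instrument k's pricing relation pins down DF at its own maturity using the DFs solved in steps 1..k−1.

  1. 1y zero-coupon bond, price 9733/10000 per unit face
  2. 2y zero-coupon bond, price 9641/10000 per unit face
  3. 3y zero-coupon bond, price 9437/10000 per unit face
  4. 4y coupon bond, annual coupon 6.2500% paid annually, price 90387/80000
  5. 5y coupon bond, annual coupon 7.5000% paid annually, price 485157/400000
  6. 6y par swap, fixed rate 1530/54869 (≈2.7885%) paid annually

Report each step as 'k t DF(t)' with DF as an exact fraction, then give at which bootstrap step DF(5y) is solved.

step 1 [1y] zero: DF = P = 9733/10000 ≈ 0.973300
step 2 [2y] zero: DF = P = 9641/10000 ≈ 0.964100
step 3 [3y] zero: DF = P = 9437/10000 ≈ 0.943700
step 4 [4y] bond c/1=1/16: DF=(90387/80000 − 1/16·(0.973300+0.964100+0.943700))/(1+1/16) = 8939/10000 ≈ 0.893900
step 5 [5y] bond c/1=3/40: DF=(485157/400000 − 3/40·(0.973300+0.964100+0.943700+0.893900))/(1+3/40) = 8649/10000 ≈ 0.864900
step 6 [6y] swap r/1=1530/54869: DF=(1 − 1530/54869·(0.973300+0.964100+0.943700+0.893900+0.864900))/(1+1530/54869) = 847/1000 ≈ 0.847000

1 1 9733/10000
2 2 9641/10000
3 3 9437/10000
4 4 8939/10000
5 5 8649/10000
6 6 847/1000
DF(5y) is solved at step 5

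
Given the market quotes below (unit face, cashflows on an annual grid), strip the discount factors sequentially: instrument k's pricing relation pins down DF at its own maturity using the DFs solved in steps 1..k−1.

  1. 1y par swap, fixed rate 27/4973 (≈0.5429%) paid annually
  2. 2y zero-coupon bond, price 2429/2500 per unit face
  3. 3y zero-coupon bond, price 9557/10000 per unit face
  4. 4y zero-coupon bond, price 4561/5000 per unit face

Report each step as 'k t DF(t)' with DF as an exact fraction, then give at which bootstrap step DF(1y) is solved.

1 1 4973/5000
2 2 2429/2500
3 3 9557/10000
4 4 4561/5000
DF(1y) is solved at step 1

step 1 [1y] swap r/1=27/4973: DF=(1 − 27/4973·(0))/(1+27/4973) = 4973/5000 ≈ 0.994600
step 2 [2y] zero: DF = P = 2429/2500 ≈ 0.971600
step 3 [3y] zero: DF = P = 9557/10000 ≈ 0.955700
step 4 [4y] zero: DF = P = 4561/5000 ≈ 0.912200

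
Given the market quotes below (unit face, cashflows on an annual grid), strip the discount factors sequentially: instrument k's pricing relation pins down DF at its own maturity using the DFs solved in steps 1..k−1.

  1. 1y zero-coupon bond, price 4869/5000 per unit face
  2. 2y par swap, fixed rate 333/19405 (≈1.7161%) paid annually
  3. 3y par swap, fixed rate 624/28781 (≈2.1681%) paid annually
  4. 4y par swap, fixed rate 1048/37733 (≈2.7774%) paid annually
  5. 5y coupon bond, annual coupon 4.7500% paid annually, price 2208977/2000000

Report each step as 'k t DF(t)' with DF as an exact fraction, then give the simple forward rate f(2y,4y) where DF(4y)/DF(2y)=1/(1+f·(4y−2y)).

step 1 [1y] zero: DF = P = 4869/5000 ≈ 0.973800
step 2 [2y] swap r/1=333/19405: DF=(1 − 333/19405·(0.973800))/(1+333/19405) = 9667/10000 ≈ 0.966700
step 3 [3y] swap r/1=624/28781: DF=(1 − 624/28781·(0.973800+0.966700))/(1+624/28781) = 586/625 ≈ 0.937600
step 4 [4y] swap r/1=1048/37733: DF=(1 − 1048/37733·(0.973800+0.966700+0.937600))/(1+1048/37733) = 1119/1250 ≈ 0.895200
step 5 [5y] bond c/1=19/400: DF=(2208977/2000000 − 19/400·(0.973800+0.966700+0.937600+0.895200))/(1+19/400) = 8833/10000 ≈ 0.883300

1 1 4869/5000
2 2 9667/10000
3 3 586/625
4 4 1119/1250
5 5 8833/10000
f(2y,4y) = ((9667/10000)/(1119/1250) − 1)/(2) = 715/17904 ≈ 3.9935%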